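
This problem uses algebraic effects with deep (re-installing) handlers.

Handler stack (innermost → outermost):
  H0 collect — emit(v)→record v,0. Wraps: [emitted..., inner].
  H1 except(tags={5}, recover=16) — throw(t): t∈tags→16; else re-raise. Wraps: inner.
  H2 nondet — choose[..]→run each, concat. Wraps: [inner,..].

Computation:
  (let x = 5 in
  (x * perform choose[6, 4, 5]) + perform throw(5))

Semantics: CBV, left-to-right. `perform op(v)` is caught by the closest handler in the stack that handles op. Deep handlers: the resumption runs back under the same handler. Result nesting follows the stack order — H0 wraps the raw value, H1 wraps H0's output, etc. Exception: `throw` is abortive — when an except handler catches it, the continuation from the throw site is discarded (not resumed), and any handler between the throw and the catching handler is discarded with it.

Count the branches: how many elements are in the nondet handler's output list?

Evaluation trace:
choose[6, 4, 5] @ H2
  branch[0] choose=6:
    throw(5) @ H1 caught ⇒ 16
    H2 returns [16]
  branch[1] choose=4:
    throw(5) @ H1 caught ⇒ 16
    H2 returns [16]
  branch[2] choose=5:
    throw(5) @ H1 caught ⇒ 16
    H2 returns [16]
= [16, 16, 16]

Answer: 3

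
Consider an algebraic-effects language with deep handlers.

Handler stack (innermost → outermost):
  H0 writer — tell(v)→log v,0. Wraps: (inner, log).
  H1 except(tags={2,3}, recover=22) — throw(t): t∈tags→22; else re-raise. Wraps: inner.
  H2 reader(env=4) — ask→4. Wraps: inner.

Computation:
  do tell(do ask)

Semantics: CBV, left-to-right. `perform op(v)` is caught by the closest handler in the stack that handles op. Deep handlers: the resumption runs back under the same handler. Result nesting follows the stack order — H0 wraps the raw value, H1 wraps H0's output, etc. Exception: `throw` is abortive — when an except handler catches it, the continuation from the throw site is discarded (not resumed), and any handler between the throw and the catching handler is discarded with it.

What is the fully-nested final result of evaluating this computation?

Answer: (0, (4))

Evaluation trace:
ask @ H2 ⇒ 4
tell(4) @ H0 ⇒ log+=4
H0 returns (0, (4))
H1 returns (0, (4))
H2 returns (0, (4))
= (0, (4))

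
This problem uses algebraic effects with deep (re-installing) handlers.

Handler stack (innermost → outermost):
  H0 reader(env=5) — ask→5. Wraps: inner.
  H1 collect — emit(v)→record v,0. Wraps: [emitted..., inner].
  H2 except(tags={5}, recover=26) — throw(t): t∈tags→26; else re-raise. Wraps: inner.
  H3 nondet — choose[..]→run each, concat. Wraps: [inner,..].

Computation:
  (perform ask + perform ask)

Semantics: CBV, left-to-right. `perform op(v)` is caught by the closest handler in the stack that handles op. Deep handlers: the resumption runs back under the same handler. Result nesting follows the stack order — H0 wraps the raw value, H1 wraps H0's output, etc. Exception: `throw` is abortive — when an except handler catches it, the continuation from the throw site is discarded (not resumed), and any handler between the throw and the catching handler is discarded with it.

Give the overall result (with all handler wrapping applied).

Evaluation trace:
ask @ H0 ⇒ 5
ask @ H0 ⇒ 5
H0 returns 10
H1 returns [10]
H2 returns [10]
H3 returns [[10]]
= [[10]]

Answer: [[10]]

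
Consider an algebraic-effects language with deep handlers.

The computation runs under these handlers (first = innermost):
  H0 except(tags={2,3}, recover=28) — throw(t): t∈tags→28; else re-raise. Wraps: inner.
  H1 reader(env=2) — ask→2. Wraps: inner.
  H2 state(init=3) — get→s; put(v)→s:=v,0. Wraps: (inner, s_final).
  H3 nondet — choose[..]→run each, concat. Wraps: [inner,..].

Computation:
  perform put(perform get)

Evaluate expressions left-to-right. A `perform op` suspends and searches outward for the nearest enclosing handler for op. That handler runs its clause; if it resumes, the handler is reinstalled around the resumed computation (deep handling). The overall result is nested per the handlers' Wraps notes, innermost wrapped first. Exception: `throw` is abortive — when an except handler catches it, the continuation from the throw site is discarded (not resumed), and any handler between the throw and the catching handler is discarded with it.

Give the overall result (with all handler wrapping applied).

Answer: [(0, 3)]

Step-by-step:
get @ H2 ⇒ 3
put(3) @ H2 ⇒ s:=3
H0 returns 0
H1 returns 0
H2 returns (0, 3)
H3 returns [(0, 3)]
= [(0, 3)]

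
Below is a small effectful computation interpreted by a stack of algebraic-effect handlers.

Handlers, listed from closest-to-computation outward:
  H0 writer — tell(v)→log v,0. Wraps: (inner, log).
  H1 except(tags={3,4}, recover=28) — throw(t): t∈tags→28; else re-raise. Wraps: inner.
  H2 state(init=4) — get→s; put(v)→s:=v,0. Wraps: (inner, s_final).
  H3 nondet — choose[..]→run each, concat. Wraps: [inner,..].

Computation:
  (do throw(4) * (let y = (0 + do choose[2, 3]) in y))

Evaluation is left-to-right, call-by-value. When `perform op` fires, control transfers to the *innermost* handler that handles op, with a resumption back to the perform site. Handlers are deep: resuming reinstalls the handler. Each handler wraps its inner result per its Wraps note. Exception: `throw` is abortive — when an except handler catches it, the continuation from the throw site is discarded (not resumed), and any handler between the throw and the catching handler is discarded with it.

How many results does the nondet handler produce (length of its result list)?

Evaluation trace:
throw(4) @ H1 caught ⇒ 28
H2 returns (28, 4)
H3 returns [(28, 4)]
= [(28, 4)]

Answer: 1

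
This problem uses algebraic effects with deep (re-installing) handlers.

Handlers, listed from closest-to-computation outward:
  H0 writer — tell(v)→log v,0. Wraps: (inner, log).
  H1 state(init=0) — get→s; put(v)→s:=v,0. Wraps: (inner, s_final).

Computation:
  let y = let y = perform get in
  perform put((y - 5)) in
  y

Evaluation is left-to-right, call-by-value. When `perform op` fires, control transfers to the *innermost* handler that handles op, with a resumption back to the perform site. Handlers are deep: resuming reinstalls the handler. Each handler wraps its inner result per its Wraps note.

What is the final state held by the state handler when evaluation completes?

Working:
get @ H1 ⇒ 0
put(-5) @ H1 ⇒ s:=-5
H0 returns (0, ())
H1 returns ((0, ()), -5)
= ((0, ()), -5)

Answer: -5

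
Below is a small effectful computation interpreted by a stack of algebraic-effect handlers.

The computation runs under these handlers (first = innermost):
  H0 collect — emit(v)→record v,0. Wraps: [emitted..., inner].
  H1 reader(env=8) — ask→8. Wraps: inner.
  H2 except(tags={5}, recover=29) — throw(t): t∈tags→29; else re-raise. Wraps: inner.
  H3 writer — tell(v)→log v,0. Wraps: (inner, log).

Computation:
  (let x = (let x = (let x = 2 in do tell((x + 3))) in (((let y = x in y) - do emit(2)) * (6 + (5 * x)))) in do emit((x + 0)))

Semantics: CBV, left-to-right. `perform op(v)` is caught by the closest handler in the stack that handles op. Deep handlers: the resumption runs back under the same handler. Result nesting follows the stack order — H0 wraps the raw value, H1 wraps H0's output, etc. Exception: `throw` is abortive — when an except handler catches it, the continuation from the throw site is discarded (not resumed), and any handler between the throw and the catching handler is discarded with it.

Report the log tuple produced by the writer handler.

Answer: (5)

Working:
tell(5) @ H3 ⇒ log+=5
emit(2) @ H0 ⇒ out+=2
emit(0) @ H0 ⇒ out+=0
H0 returns [2, 0, 0]
H1 returns [2, 0, 0]
H2 returns [2, 0, 0]
H3 returns ([2, 0, 0], (5))
= ([2, 0, 0], (5))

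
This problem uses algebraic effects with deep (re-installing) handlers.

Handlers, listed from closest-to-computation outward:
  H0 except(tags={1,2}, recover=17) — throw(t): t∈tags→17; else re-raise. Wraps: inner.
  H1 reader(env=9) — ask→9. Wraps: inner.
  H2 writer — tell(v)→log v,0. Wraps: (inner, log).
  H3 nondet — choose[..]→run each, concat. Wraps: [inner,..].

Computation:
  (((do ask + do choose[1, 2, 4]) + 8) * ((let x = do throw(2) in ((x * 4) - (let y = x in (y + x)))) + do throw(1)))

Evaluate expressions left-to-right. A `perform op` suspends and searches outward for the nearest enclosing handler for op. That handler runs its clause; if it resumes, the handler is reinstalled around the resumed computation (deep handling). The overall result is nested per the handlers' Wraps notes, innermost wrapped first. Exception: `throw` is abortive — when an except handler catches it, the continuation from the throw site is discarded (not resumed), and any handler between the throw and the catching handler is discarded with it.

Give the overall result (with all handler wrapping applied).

Answer: [(17, ()), (17, ()), (17, ())]

Evaluation trace:
ask @ H1 ⇒ 9
choose[1, 2, 4] @ H3
  branch[0] choose=1:
    throw(2) @ H0 caught ⇒ 17
    H1 returns 17
    H2 returns (17, ())
    H3 returns [(17, ())]
  branch[1] choose=2:
    throw(2) @ H0 caught ⇒ 17
    H1 returns 17
    H2 returns (17, ())
    H3 returns [(17, ())]
  branch[2] choose=4:
    throw(2) @ H0 caught ⇒ 17
    H1 returns 17
    H2 returns (17, ())
    H3 returns [(17, ())]
= [(17, ()), (17, ()), (17, ())]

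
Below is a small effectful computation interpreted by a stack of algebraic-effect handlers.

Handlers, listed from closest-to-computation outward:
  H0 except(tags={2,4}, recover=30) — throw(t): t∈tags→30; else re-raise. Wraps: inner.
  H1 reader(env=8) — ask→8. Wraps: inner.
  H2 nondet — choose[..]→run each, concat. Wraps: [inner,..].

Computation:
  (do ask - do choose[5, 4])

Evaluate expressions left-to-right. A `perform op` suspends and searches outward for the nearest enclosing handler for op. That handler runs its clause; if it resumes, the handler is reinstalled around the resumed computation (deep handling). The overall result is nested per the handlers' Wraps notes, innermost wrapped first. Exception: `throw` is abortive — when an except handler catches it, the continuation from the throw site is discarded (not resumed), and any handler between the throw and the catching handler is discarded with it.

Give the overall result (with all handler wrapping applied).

Answer: [3, 4]

Working:
ask @ H1 ⇒ 8
choose[5, 4] @ H2
  branch[0] choose=5:
    H0 returns 3
    H1 returns 3
    H2 returns [3]
  branch[1] choose=4:
    H0 returns 4
    H1 returns 4
    H2 returns [4]
= [3, 4]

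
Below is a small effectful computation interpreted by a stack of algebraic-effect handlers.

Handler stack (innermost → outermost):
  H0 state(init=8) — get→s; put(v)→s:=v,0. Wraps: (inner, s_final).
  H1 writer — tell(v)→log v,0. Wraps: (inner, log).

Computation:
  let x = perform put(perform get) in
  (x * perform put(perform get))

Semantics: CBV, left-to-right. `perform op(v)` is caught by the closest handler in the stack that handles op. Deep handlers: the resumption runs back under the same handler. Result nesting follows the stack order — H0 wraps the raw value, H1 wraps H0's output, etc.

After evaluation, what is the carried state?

Evaluation trace:
get @ H0 ⇒ 8
put(8) @ H0 ⇒ s:=8
get @ H0 ⇒ 8
put(8) @ H0 ⇒ s:=8
H0 returns (0, 8)
H1 returns ((0, 8), ())
= ((0, 8), ())

Answer: 8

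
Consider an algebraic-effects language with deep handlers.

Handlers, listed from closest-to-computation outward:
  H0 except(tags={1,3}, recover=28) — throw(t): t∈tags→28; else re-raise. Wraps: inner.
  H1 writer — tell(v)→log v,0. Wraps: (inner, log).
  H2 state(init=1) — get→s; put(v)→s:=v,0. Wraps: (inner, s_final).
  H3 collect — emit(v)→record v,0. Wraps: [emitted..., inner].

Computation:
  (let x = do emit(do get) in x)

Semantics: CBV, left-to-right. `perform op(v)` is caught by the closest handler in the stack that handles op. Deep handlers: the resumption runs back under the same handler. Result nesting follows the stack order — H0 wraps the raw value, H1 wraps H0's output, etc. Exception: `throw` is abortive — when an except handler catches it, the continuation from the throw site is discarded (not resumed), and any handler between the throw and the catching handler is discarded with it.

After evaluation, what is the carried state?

Working:
get @ H2 ⇒ 1
emit(1) @ H3 ⇒ out+=1
H0 returns 0
H1 returns (0, ())
H2 returns ((0, ()), 1)
H3 returns [1, ((0, ()), 1)]
= [1, ((0, ()), 1)]

Answer: 1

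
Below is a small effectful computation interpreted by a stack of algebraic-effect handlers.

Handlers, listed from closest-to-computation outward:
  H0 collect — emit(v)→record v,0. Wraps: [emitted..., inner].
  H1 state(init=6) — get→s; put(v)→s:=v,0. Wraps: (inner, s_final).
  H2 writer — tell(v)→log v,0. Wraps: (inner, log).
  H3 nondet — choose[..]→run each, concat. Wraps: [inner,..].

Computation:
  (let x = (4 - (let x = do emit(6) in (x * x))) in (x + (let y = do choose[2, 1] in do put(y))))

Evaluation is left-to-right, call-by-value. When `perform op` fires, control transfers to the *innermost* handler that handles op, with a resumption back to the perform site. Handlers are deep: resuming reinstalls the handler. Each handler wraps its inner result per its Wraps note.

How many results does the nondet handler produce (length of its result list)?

Evaluation trace:
emit(6) @ H0 ⇒ out+=6
choose[2, 1] @ H3
  branch[0] choose=2:
    put(2) @ H1 ⇒ s:=2
    H0 returns [6, 4]
    H1 returns ([6, 4], 2)
    H2 returns (([6, 4], 2), ())
    H3 returns [(([6, 4], 2), ())]
  branch[1] choose=1:
    put(1) @ H1 ⇒ s:=1
    H0 returns [6, 4]
    H1 returns ([6, 4], 1)
    H2 returns (([6, 4], 1), ())
    H3 returns [(([6, 4], 1), ())]
= [(([6, 4], 2), ()), (([6, 4], 1), ())]

Answer: 2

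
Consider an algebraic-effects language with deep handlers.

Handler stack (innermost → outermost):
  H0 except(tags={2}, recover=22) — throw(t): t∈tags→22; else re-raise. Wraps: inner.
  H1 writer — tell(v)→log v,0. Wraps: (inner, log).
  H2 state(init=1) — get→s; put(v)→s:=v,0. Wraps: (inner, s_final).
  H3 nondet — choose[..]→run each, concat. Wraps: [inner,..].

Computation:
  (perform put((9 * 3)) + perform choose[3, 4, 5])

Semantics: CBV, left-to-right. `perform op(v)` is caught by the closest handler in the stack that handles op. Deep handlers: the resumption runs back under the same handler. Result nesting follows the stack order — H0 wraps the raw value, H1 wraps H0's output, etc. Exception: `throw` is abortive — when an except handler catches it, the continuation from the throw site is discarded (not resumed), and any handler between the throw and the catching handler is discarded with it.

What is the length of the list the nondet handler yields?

Answer: 3

Working:
put(27) @ H2 ⇒ s:=27
choose[3, 4, 5] @ H3
  branch[0] choose=3:
    H0 returns 3
    H1 returns (3, ())
    H2 returns ((3, ()), 27)
    H3 returns [((3, ()), 27)]
  branch[1] choose=4:
    H0 returns 4
    H1 returns (4, ())
    H2 returns ((4, ()), 27)
    H3 returns [((4, ()), 27)]
  branch[2] choose=5:
    H0 returns 5
    H1 returns (5, ())
    H2 returns ((5, ()), 27)
    H3 returns [((5, ()), 27)]
= [((3, ()), 27), ((4, ()), 27), ((5, ()), 27)]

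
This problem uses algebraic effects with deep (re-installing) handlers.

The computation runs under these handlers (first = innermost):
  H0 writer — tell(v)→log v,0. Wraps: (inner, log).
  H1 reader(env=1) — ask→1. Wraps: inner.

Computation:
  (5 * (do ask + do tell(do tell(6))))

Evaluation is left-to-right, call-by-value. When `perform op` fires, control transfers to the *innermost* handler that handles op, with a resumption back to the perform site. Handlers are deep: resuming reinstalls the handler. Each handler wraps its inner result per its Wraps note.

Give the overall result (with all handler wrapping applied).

Answer: (5, (6, 0))

Step-by-step:
ask @ H1 ⇒ 1
tell(6) @ H0 ⇒ log+=6
tell(0) @ H0 ⇒ log+=0
H0 returns (5, (6, 0))
H1 returns (5, (6, 0))
= (5, (6, 0))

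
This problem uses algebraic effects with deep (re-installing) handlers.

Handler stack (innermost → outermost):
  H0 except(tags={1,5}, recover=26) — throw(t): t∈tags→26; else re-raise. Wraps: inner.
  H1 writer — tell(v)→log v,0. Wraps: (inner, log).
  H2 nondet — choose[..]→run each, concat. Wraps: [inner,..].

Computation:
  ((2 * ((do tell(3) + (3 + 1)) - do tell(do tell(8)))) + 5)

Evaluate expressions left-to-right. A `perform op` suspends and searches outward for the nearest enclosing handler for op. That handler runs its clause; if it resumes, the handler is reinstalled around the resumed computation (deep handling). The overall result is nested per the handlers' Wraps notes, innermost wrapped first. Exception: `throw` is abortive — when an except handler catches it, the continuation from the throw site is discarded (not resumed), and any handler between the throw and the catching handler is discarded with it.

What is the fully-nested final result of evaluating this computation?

Working:
tell(3) @ H1 ⇒ log+=3
tell(8) @ H1 ⇒ log+=8
tell(0) @ H1 ⇒ log+=0
H0 returns 13
H1 returns (13, (3, 8, 0))
H2 returns [(13, (3, 8, 0))]
= [(13, (3, 8, 0))]

Answer: [(13, (3, 8, 0))]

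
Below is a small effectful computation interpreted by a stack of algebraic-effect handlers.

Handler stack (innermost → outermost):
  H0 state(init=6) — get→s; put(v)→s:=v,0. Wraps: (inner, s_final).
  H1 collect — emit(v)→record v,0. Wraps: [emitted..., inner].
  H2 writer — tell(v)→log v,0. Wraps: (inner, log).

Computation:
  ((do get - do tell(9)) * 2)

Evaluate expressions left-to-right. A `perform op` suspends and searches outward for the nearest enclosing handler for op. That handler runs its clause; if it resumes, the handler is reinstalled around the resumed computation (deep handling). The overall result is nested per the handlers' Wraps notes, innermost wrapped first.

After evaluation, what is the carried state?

Evaluation trace:
get @ H0 ⇒ 6
tell(9) @ H2 ⇒ log+=9
H0 returns (12, 6)
H1 returns [(12, 6)]
H2 returns ([(12, 6)], (9))
= ([(12, 6)], (9))

Answer: 6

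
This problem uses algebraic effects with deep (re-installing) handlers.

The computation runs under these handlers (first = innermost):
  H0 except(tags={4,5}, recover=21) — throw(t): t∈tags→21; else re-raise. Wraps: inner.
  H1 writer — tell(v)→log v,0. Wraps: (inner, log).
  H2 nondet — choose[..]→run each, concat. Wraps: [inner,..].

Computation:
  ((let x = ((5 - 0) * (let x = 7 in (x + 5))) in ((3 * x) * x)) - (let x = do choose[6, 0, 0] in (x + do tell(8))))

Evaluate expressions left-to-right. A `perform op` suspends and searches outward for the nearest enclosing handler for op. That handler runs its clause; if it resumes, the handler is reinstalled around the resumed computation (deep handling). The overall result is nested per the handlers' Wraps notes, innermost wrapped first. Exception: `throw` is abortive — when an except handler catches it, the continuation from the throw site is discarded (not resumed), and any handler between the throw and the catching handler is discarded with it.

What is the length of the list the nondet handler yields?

Answer: 3

Evaluation trace:
choose[6, 0, 0] @ H2
  branch[0] choose=6:
    tell(8) @ H1 ⇒ log+=8
    H0 returns 10794
    H1 returns (10794, (8))
    H2 returns [(10794, (8))]
  branch[1] choose=0:
    tell(8) @ H1 ⇒ log+=8
    H0 returns 10800
    H1 returns (10800, (8))
    H2 returns [(10800, (8))]
  branch[2] choose=0:
    tell(8) @ H1 ⇒ log+=8
    H0 returns 10800
    H1 returns (10800, (8))
    H2 returns [(10800, (8))]
= [(10794, (8)), (10800, (8)), (10800, (8))]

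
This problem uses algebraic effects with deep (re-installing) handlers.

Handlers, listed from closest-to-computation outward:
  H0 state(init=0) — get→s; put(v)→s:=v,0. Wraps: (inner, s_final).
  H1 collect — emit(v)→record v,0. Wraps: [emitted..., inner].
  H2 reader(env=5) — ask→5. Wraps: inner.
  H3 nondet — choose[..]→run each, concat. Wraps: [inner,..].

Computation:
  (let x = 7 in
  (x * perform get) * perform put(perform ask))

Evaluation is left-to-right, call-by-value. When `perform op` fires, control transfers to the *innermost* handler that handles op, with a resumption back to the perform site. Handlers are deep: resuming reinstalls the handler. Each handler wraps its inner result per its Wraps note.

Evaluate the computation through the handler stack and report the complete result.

Evaluation trace:
get @ H0 ⇒ 0
ask @ H2 ⇒ 5
put(5) @ H0 ⇒ s:=5
H0 returns (0, 5)
H1 returns [(0, 5)]
H2 returns [(0, 5)]
H3 returns [[(0, 5)]]
= [[(0, 5)]]

Answer: [[(0, 5)]]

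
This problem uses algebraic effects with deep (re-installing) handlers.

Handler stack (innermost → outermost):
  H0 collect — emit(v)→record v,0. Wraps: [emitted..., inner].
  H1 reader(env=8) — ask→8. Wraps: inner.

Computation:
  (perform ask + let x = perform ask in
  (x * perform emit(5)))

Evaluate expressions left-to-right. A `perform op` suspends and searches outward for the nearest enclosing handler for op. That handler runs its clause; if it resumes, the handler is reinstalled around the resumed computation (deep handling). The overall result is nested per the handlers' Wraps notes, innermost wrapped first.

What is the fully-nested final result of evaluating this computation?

Working:
ask @ H1 ⇒ 8
ask @ H1 ⇒ 8
emit(5) @ H0 ⇒ out+=5
H0 returns [5, 8]
H1 returns [5, 8]
= [5, 8]

Answer: [5, 8]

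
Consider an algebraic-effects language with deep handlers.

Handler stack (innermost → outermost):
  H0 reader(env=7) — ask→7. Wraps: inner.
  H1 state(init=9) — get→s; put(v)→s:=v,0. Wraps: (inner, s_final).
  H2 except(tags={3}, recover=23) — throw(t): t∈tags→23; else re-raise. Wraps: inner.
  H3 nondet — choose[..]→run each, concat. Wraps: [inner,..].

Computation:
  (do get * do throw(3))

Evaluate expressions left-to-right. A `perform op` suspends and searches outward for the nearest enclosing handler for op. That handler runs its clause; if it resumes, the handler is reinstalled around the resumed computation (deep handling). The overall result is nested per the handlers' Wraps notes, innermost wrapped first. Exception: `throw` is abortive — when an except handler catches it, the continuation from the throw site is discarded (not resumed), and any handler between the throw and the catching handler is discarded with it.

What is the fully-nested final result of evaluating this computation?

Answer: [23]

Step-by-step:
get @ H1 ⇒ 9
throw(3) @ H2 caught ⇒ 23
H3 returns [23]
= [23]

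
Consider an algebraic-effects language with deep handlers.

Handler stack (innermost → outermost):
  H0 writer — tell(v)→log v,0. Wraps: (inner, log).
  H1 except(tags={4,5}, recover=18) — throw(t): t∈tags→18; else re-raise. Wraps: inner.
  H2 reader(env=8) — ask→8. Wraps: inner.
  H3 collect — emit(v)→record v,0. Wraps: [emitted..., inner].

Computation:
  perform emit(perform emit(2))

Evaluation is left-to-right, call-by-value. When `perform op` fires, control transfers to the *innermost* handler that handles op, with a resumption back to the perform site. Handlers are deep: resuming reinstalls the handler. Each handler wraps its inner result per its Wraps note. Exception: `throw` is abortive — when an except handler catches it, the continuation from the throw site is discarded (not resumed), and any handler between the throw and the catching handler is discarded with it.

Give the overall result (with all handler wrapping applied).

Answer: [2, 0, (0, ())]

Working:
emit(2) @ H3 ⇒ out+=2
emit(0) @ H3 ⇒ out+=0
H0 returns (0, ())
H1 returns (0, ())
H2 returns (0, ())
H3 returns [2, 0, (0, ())]
= [2, 0, (0, ())]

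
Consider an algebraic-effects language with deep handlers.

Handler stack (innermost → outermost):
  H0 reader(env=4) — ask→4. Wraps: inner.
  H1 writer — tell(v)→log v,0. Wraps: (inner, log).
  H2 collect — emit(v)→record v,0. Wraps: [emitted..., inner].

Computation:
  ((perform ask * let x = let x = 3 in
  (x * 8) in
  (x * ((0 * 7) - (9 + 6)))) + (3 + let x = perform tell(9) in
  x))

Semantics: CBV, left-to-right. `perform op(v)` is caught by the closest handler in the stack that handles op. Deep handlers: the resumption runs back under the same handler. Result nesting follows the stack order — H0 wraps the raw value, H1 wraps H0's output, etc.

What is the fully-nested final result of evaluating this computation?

Answer: [(-1437, (9))]

Evaluation trace:
ask @ H0 ⇒ 4
tell(9) @ H1 ⇒ log+=9
H0 returns -1437
H1 returns (-1437, (9))
H2 returns [(-1437, (9))]
= [(-1437, (9))]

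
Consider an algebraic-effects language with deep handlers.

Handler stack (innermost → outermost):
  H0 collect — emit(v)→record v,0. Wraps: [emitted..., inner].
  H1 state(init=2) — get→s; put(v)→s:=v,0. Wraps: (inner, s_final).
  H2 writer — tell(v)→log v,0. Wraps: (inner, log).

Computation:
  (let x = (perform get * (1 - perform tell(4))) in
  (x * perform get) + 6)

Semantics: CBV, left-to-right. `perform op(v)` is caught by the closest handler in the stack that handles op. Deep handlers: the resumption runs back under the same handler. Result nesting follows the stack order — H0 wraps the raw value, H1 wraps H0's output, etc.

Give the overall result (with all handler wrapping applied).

Answer: (([10], 2), (4))

Step-by-step:
get @ H1 ⇒ 2
tell(4) @ H2 ⇒ log+=4
get @ H1 ⇒ 2
H0 returns [10]
H1 returns ([10], 2)
H2 returns (([10], 2), (4))
= (([10], 2), (4))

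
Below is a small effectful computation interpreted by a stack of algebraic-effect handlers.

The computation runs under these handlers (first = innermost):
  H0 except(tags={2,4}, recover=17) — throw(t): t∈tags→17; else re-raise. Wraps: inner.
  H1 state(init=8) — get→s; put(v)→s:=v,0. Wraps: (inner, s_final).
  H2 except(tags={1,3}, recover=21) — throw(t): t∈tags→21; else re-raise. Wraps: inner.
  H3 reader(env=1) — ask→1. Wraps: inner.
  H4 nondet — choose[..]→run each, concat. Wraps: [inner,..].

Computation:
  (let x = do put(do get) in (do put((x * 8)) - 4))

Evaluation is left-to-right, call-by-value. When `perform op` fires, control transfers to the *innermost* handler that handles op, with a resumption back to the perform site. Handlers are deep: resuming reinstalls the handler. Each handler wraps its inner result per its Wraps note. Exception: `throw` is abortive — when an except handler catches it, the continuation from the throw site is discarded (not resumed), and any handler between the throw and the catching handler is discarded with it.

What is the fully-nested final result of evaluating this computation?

Evaluation trace:
get @ H1 ⇒ 8
put(8) @ H1 ⇒ s:=8
put(0) @ H1 ⇒ s:=0
H0 returns -4
H1 returns (-4, 0)
H2 returns (-4, 0)
H3 returns (-4, 0)
H4 returns [(-4, 0)]
= [(-4, 0)]

Answer: [(-4, 0)]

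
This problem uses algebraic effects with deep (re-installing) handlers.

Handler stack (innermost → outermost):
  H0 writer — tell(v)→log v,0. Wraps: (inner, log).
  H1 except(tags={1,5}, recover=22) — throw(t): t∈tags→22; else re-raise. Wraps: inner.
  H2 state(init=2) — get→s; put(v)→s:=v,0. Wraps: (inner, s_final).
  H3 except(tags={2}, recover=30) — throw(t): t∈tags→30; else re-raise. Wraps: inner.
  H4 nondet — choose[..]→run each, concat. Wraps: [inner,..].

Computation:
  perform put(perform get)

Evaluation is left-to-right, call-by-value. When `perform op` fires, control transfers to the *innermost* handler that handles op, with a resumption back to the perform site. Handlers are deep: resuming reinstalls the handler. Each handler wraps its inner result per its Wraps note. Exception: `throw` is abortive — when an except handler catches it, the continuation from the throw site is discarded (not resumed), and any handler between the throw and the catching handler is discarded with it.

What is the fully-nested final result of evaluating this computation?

Evaluation trace:
get @ H2 ⇒ 2
put(2) @ H2 ⇒ s:=2
H0 returns (0, ())
H1 returns (0, ())
H2 returns ((0, ()), 2)
H3 returns ((0, ()), 2)
H4 returns [((0, ()), 2)]
= [((0, ()), 2)]

Answer: [((0, ()), 2)]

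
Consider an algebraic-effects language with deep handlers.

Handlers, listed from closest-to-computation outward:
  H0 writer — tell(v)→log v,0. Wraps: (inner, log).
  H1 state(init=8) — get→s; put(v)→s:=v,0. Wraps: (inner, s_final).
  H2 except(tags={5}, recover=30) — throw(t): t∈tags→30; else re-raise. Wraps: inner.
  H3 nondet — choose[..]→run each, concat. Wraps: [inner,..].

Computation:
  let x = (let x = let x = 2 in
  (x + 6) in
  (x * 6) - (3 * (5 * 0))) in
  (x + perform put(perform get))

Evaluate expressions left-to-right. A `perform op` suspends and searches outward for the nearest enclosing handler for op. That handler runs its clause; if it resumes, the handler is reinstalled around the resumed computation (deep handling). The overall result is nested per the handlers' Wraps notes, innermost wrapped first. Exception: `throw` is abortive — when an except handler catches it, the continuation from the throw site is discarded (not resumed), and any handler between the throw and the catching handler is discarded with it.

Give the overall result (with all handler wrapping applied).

Answer: [((48, ()), 8)]

Working:
get @ H1 ⇒ 8
put(8) @ H1 ⇒ s:=8
H0 returns (48, ())
H1 returns ((48, ()), 8)
H2 returns ((48, ()), 8)
H3 returns [((48, ()), 8)]
= [((48, ()), 8)]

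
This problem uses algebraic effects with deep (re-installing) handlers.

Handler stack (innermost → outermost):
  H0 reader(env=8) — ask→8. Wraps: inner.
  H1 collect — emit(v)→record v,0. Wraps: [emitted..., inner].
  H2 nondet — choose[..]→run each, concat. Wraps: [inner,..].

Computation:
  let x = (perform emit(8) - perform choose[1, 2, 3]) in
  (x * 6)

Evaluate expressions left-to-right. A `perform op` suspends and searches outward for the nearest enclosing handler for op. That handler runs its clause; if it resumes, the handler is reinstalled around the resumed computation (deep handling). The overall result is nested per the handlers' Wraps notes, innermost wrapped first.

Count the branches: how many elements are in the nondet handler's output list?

Answer: 3

Evaluation trace:
emit(8) @ H1 ⇒ out+=8
choose[1, 2, 3] @ H2
  branch[0] choose=1:
    H0 returns -6
    H1 returns [8, -6]
    H2 returns [[8, -6]]
  branch[1] choose=2:
    H0 returns -12
    H1 returns [8, -12]
    H2 returns [[8, -12]]
  branch[2] choose=3:
    H0 returns -18
    H1 returns [8, -18]
    H2 returns [[8, -18]]
= [[8, -6], [8, -12], [8, -18]]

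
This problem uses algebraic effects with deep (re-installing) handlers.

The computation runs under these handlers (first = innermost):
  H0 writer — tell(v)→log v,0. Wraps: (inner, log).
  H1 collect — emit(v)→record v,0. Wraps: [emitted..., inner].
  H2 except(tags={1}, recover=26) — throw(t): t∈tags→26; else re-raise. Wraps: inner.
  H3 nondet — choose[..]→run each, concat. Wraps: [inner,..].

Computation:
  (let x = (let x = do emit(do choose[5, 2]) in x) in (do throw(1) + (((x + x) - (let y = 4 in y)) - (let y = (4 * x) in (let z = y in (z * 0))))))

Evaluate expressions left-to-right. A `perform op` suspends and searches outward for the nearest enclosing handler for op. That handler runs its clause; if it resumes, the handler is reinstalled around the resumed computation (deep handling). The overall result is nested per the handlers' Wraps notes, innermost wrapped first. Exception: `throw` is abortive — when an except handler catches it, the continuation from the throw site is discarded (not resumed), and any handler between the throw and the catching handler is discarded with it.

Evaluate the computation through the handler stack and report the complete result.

Evaluation trace:
choose[5, 2] @ H3
  branch[0] choose=5:
    emit(5) @ H1 ⇒ out+=5
    throw(1) @ H2 caught ⇒ 26
    H3 returns [26]
  branch[1] choose=2:
    emit(2) @ H1 ⇒ out+=2
    throw(1) @ H2 caught ⇒ 26
    H3 returns [26]
= [26, 26]

Answer: [26, 26]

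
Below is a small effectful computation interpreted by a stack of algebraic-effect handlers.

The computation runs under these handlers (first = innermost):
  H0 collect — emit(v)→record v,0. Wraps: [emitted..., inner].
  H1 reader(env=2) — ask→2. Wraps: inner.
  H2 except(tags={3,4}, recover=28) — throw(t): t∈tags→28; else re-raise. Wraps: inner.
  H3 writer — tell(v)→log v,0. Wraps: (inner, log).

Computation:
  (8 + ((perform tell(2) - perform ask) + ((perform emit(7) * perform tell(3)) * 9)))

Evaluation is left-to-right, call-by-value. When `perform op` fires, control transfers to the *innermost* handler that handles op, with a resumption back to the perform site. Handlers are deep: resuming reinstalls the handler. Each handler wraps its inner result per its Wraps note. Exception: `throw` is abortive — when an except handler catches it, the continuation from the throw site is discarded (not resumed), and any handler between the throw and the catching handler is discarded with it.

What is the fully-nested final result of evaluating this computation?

Working:
tell(2) @ H3 ⇒ log+=2
ask @ H1 ⇒ 2
emit(7) @ H0 ⇒ out+=7
tell(3) @ H3 ⇒ log+=3
H0 returns [7, 6]
H1 returns [7, 6]
H2 returns [7, 6]
H3 returns ([7, 6], (2, 3))
= ([7, 6], (2, 3))

Answer: ([7, 6], (2, 3))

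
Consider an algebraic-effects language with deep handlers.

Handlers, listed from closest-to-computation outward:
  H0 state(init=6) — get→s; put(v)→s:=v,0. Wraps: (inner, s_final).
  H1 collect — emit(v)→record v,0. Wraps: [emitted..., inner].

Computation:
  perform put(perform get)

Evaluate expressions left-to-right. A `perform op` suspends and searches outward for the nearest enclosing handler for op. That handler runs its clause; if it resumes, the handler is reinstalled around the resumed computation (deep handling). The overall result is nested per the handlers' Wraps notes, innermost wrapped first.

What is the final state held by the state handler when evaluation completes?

Answer: 6

Evaluation trace:
get @ H0 ⇒ 6
put(6) @ H0 ⇒ s:=6
H0 returns (0, 6)
H1 returns [(0, 6)]
= [(0, 6)]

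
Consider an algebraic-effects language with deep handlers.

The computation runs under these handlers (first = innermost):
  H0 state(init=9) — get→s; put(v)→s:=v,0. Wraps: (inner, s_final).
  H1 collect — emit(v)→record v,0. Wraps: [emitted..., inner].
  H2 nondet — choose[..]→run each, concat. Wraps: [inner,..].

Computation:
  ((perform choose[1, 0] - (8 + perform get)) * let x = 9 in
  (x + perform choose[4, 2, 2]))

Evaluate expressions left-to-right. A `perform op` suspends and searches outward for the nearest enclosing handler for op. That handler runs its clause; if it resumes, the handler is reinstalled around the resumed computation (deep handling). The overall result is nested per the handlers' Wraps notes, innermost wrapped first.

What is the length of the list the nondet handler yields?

Answer: 6

Working:
choose[1, 0] @ H2
  branch[0] choose=1:
    get @ H0 ⇒ 9
    choose[4, 2, 2] @ H2
      branch[0] choose=4:
        H0 returns (-208, 9)
        H1 returns [(-208, 9)]
        H2 returns [[(-208, 9)]]
      branch[1] choose=2:
        H0 returns (-176, 9)
        H1 returns [(-176, 9)]
        H2 returns [[(-176, 9)]]
      branch[2] choose=2:
        H0 returns (-176, 9)
        H1 returns [(-176, 9)]
        H2 returns [[(-176, 9)]]
  branch[1] choose=0:
    get @ H0 ⇒ 9
    choose[4, 2, 2] @ H2
      branch[0] choose=4:
        H0 returns (-221, 9)
        H1 returns [(-221, 9)]
        H2 returns [[(-221, 9)]]
      branch[1] choose=2:
        H0 returns (-187, 9)
        H1 returns [(-187, 9)]
        H2 returns [[(-187, 9)]]
      branch[2] choose=2:
        H0 returns (-187, 9)
        H1 returns [(-187, 9)]
        H2 returns [[(-187, 9)]]
= [[(-208, 9)], [(-176, 9)], [(-176, 9)], [(-221, 9)], [(-187, 9)], [(-187, 9)]]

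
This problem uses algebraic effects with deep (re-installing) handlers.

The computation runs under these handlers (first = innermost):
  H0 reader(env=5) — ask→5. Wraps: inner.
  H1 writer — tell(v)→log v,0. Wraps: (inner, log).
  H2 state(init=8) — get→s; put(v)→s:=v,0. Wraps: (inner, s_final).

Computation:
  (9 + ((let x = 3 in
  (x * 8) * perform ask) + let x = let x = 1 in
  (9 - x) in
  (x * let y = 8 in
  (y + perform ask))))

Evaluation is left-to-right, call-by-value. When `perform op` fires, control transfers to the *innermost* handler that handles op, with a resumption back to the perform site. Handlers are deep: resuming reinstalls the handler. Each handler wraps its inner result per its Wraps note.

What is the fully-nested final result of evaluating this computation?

Answer: ((233, ()), 8)

Step-by-step:
ask @ H0 ⇒ 5
ask @ H0 ⇒ 5
H0 returns 233
H1 returns (233, ())
H2 returns ((233, ()), 8)
= ((233, ()), 8)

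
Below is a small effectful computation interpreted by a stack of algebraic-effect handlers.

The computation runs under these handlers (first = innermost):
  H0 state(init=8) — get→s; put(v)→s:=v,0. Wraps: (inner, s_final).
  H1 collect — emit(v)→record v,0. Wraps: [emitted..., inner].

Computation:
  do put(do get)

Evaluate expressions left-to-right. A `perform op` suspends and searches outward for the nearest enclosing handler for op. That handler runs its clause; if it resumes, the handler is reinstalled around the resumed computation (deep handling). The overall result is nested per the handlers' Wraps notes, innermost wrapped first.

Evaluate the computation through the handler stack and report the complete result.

Step-by-step:
get @ H0 ⇒ 8
put(8) @ H0 ⇒ s:=8
H0 returns (0, 8)
H1 returns [(0, 8)]
= [(0, 8)]

Answer: [(0, 8)]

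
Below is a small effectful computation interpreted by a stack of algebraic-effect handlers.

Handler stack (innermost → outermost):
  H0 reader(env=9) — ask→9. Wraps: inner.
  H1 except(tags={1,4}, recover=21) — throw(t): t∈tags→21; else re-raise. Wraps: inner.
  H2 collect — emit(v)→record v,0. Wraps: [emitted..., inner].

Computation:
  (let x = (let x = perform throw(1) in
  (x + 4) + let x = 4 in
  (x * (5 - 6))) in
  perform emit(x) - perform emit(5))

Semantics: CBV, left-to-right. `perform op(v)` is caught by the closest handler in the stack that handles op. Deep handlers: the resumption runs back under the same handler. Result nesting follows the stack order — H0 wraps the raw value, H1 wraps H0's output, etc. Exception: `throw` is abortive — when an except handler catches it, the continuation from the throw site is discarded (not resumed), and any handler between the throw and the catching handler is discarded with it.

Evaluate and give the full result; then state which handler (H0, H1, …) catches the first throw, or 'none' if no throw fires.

Step-by-step:
throw(1) @ H1 caught ⇒ 21
H2 returns [21]
= [21]

Answer: [21] ; first throw caught by: H1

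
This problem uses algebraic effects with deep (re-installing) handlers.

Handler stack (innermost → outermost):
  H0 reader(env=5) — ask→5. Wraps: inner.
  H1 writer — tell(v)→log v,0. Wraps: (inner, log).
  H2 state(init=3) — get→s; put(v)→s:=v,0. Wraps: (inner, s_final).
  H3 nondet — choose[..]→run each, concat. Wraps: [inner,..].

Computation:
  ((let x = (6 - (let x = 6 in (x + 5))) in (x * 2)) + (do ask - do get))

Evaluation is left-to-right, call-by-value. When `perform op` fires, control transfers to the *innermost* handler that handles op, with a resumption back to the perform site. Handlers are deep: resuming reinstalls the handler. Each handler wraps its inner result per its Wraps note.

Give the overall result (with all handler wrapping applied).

Evaluation trace:
ask @ H0 ⇒ 5
get @ H2 ⇒ 3
H0 returns -8
H1 returns (-8, ())
H2 returns ((-8, ()), 3)
H3 returns [((-8, ()), 3)]
= [((-8, ()), 3)]

Answer: [((-8, ()), 3)]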